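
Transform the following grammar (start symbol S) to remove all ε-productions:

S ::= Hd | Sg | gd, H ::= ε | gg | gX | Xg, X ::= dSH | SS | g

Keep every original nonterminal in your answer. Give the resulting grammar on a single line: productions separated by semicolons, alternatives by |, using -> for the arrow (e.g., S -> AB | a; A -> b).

S -> d | Hd | Sg | gd; H -> Xg | gX | gg; X -> g | SS | dS | dSH

Nullable set: {H}.
S -> Hd: H nullable, giving Hd | d.
Drop H -> ε.
X -> dSH: H nullable, giving dS | dSH.
Unchanged (no nullable symbols): S -> Sg; S -> gd; H -> Xg; H -> gX; H -> gg; X -> SS; X -> g.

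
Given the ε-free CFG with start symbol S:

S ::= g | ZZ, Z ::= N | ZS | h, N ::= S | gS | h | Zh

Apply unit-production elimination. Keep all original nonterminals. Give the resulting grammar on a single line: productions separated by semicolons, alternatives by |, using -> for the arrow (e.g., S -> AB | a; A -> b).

Unit productions: N->S, Z->N.
Unit pairs (A ⇒* B via units): (N,S), (Z,N), (Z,S).
S: inherits non-unit rules of {S} → ZZ | g.
N: inherits non-unit rules of {N, S} → ZZ | Zh | g | gS | h.
Z: inherits non-unit rules of {N, S, Z} → ZS | ZZ | Zh | g | gS | h.

S -> g | ZZ; N -> g | h | ZZ | Zh | gS; Z -> g | h | ZS | ZZ | Zh | gS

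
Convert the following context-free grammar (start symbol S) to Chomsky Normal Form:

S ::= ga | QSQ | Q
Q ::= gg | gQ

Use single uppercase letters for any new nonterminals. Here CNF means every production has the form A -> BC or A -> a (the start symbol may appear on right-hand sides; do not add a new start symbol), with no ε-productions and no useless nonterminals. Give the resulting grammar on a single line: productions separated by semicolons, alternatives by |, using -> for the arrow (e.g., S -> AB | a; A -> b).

No ε-productions.
After unit-elimination: S -> gQ | ga | gg | QSQ; Q -> gQ | gg.
TERM: introduce B -> a, A -> g and substitute in every rule of length ≥2.
BIN: S -> QSQ becomes S -> QC, C -> SQ.

S -> AA | AB | AQ | QC; A -> g; B -> a; C -> SQ; Q -> AA | AQ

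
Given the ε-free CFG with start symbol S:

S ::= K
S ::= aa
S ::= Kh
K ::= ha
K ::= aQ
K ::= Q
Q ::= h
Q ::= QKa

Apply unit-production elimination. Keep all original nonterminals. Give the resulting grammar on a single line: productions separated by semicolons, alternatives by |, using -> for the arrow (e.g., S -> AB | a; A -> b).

S -> h | Kh | aQ | aa | ha | QKa; K -> h | aQ | ha | QKa; Q -> h | QKa

Unit productions: K->Q, S->K.
Unit pairs (A ⇒* B via units): (K,Q), (S,K), (S,Q).
S: inherits non-unit rules of {K, Q, S} → Kh | QKa | aQ | aa | h | ha.
K: inherits non-unit rules of {K, Q} → QKa | aQ | h | ha.
Q: inherits non-unit rules of {Q} → QKa | h.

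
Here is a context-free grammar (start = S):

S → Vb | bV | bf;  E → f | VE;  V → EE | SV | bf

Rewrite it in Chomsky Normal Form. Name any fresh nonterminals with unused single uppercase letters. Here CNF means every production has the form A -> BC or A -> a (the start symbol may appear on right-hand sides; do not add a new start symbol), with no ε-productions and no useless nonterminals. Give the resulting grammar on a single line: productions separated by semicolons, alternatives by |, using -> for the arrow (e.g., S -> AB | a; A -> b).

No ε-productions.
No unit productions to eliminate.
TERM: introduce A -> b, B -> f and substitute in every rule of length ≥2.

S -> AB | AV | VA; A -> b; B -> f; E -> f | VE; V -> AB | EE | SV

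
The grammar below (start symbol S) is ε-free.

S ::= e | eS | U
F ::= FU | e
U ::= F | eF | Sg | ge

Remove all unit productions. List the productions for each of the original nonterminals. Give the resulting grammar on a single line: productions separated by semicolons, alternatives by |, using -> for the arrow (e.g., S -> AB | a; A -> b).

S -> e | FU | Sg | eF | eS | ge; F -> e | FU; U -> e | FU | Sg | eF | ge

Unit productions: S->U, U->F.
Unit pairs (A ⇒* B via units): (S,F), (S,U), (U,F).
S: inherits non-unit rules of {F, S, U} → FU | Sg | e | eF | eS | ge.
F: inherits non-unit rules of {F} → FU | e.
U: inherits non-unit rules of {F, U} → FU | Sg | e | eF | ge.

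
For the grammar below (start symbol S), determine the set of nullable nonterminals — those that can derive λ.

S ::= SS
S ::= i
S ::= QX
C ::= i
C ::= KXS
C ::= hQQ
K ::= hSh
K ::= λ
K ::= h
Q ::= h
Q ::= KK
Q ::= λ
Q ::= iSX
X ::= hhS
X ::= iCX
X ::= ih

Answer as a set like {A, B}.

Directly nullable (have an ε-rule): {K, Q}.
Not nullable: C, S, X — each has a terminal in every rule's right-hand side or depends on a non-nullable symbol.

{K, Q}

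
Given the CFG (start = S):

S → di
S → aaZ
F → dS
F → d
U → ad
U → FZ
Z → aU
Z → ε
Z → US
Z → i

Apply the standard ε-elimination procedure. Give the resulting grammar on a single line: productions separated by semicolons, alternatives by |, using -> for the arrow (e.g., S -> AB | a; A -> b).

Nullable set: {Z}.
S -> aaZ: Z nullable, giving aa | aaZ.
U -> FZ: Z nullable, giving F | FZ.
Drop Z -> ε.
Unchanged (no nullable symbols): S -> di; F -> d; F -> dS; U -> ad; Z -> US; Z -> aU; Z -> i.

S -> aa | di | aaZ; F -> d | dS; U -> F | FZ | ad; Z -> i | US | aU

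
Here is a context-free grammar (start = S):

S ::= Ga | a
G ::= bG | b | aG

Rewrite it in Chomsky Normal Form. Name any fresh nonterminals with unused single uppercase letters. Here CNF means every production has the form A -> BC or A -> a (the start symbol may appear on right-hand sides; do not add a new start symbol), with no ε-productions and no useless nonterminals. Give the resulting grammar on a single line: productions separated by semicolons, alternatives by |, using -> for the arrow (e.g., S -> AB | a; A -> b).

No ε-productions.
No unit productions to eliminate.
TERM: introduce A -> a, B -> b and substitute in every rule of length ≥2.

S -> a | GA; A -> a; B -> b; G -> b | AG | BG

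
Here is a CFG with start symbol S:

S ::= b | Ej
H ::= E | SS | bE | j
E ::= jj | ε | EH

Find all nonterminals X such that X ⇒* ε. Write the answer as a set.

Directly nullable (have an ε-rule): {E}.
H is nullable via H -> E (every symbol on the right is already known nullable).
Not nullable: S — each has a terminal in every rule's right-hand side or depends on a non-nullable symbol.

{E, H}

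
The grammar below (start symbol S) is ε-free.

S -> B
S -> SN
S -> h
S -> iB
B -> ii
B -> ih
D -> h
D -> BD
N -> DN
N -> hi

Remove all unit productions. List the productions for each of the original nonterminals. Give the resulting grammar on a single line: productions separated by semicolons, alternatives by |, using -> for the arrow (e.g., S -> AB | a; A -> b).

Unit productions: S->B.
Unit pairs (A ⇒* B via units): (S,B).
S: inherits non-unit rules of {B, S} → SN | h | iB | ih | ii.
B: inherits non-unit rules of {B} → ih | ii.
D: inherits non-unit rules of {D} → BD | h.
N: inherits non-unit rules of {N} → DN | hi.

S -> h | SN | iB | ih | ii; B -> ih | ii; D -> h | BD; N -> DN | hi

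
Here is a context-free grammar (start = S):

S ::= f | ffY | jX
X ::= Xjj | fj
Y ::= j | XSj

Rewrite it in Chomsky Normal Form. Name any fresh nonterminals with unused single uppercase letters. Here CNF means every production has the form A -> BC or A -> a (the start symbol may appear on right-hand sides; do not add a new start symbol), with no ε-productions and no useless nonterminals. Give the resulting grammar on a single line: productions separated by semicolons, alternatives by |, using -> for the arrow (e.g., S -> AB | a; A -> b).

S -> f | AC | BX; A -> f; B -> j; C -> AY; D -> BB; E -> SB; X -> AB | XD; Y -> j | XE

No ε-productions.
No unit productions to eliminate.
TERM: introduce A -> f, B -> j and substitute in every rule of length ≥2.
BIN: S -> AAY becomes S -> AC, C -> AY; X -> XBB becomes X -> XD, D -> BB; Y -> XSB becomes Y -> XE, E -> SB.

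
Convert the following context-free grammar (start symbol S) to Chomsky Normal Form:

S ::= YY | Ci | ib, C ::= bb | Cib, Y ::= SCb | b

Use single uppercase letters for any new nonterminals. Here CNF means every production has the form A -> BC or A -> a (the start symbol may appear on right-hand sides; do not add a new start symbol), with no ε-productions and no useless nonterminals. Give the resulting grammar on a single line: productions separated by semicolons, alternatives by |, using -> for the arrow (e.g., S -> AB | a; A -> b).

S -> AB | CA | YY; A -> i; B -> b; C -> BB | CD; D -> AB; E -> CB; Y -> b | SE

No ε-productions.
No unit productions to eliminate.
TERM: introduce B -> b, A -> i and substitute in every rule of length ≥2.
BIN: C -> CAB becomes C -> CD, D -> AB; Y -> SCB becomes Y -> SE, E -> CB.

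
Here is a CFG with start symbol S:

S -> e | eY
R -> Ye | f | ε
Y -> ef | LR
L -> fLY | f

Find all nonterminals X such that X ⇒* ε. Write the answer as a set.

{R}

Directly nullable (have an ε-rule): {R}.
Not nullable: L, S, Y — each has a terminal in every rule's right-hand side or depends on a non-nullable symbol.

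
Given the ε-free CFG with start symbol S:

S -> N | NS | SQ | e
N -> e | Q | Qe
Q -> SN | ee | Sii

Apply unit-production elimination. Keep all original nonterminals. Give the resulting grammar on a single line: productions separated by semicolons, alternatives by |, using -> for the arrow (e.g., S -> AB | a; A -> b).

Unit productions: N->Q, S->N.
Unit pairs (A ⇒* B via units): (N,Q), (S,N), (S,Q).
S: inherits non-unit rules of {N, Q, S} → NS | Qe | SN | SQ | Sii | e | ee.
N: inherits non-unit rules of {N, Q} → Qe | SN | Sii | e | ee.
Q: inherits non-unit rules of {Q} → SN | Sii | ee.

S -> e | NS | Qe | SN | SQ | ee | Sii; N -> e | Qe | SN | ee | Sii; Q -> SN | ee | Sii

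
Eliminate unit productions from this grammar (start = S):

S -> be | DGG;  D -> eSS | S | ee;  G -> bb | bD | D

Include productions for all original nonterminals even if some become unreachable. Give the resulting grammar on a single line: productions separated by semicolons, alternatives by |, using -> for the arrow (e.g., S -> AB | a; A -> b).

S -> be | DGG; D -> be | ee | DGG | eSS; G -> bD | bb | be | ee | DGG | eSS

Unit productions: D->S, G->D.
Unit pairs (A ⇒* B via units): (D,S), (G,D), (G,S).
S: inherits non-unit rules of {S} → DGG | be.
D: inherits non-unit rules of {D, S} → DGG | be | eSS | ee.
G: inherits non-unit rules of {D, G, S} → DGG | bD | bb | be | eSS | ee.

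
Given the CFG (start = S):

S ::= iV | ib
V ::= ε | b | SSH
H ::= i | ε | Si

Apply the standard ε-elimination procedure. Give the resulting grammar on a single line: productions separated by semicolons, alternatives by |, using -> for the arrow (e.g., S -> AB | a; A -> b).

S -> i | iV | ib; H -> i | Si; V -> b | SS | SSH

Nullable set: {H, V}.
S -> iV: V nullable, giving i | iV.
Drop H -> ε.
Drop V -> ε.
V -> SSH: H nullable, giving SS | SSH.
Unchanged (no nullable symbols): S -> ib; H -> Si; H -> i; V -> b.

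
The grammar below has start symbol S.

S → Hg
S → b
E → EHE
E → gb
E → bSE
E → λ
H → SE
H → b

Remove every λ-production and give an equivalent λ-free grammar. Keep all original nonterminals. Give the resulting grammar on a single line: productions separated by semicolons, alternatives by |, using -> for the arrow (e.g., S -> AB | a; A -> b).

S -> b | Hg; E -> H | EH | HE | bS | gb | EHE | bSE; H -> S | b | SE

Nullable set: {E}.
Drop E -> λ.
E -> EHE: E, E nullable, giving EH | EHE | H | HE.
E -> bSE: E nullable, giving bS | bSE.
H -> SE: E nullable, giving S | SE.
Unchanged (no nullable symbols): S -> Hg; S -> b; E -> gb; H -> b.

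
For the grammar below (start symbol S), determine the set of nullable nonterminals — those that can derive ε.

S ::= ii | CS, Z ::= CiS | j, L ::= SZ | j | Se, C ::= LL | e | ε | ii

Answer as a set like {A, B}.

{C}

Directly nullable (have an ε-rule): {C}.
Not nullable: L, S, Z — each has a terminal in every rule's right-hand side or depends on a non-nullable symbol.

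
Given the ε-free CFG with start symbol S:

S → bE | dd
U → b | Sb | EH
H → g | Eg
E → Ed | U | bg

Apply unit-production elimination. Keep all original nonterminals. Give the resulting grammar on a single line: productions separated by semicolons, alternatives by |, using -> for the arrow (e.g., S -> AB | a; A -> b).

S -> bE | dd; E -> b | EH | Ed | Sb | bg; H -> g | Eg; U -> b | EH | Sb

Unit productions: E->U.
Unit pairs (A ⇒* B via units): (E,U).
S: inherits non-unit rules of {S} → bE | dd.
E: inherits non-unit rules of {E, U} → EH | Ed | Sb | b | bg.
H: inherits non-unit rules of {H} → Eg | g.
U: inherits non-unit rules of {U} → EH | Sb | b.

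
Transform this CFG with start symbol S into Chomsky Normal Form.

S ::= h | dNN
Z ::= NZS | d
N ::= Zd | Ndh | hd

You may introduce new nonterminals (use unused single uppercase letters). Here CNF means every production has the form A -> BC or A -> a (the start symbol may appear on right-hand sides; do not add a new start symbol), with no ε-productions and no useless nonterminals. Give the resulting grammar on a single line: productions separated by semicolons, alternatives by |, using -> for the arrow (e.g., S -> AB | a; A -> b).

No ε-productions.
No unit productions to eliminate.
TERM: introduce A -> d, B -> h and substitute in every rule of length ≥2.
BIN: N -> NAB becomes N -> NC, C -> AB; S -> ANN becomes S -> AD, D -> NN; Z -> NZS becomes Z -> NE, E -> ZS.

S -> h | AD; A -> d; B -> h; C -> AB; D -> NN; E -> ZS; N -> BA | NC | ZA; Z -> d | NE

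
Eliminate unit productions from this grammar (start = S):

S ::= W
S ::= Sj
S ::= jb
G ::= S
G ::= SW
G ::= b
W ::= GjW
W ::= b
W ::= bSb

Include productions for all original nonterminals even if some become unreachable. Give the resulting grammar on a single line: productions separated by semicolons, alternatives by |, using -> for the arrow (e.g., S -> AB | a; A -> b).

S -> b | Sj | jb | GjW | bSb; G -> b | SW | Sj | jb | GjW | bSb; W -> b | GjW | bSb

Unit productions: G->S, S->W.
Unit pairs (A ⇒* B via units): (G,S), (G,W), (S,W).
S: inherits non-unit rules of {S, W} → GjW | Sj | b | bSb | jb.
G: inherits non-unit rules of {G, S, W} → GjW | SW | Sj | b | bSb | jb.
W: inherits non-unit rules of {W} → GjW | b | bSb.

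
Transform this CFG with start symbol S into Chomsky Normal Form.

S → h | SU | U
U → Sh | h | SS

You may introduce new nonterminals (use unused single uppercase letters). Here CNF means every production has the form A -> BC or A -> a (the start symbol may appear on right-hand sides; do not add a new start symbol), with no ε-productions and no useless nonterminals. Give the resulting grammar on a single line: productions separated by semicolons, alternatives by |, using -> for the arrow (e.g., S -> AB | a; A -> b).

S -> h | SA | SS | SU; A -> h; U -> h | SA | SS

No ε-productions.
After unit-elimination: S -> h | SS | SU | Sh; U -> h | SS | Sh.
TERM: introduce A -> h and substitute in every rule of length ≥2.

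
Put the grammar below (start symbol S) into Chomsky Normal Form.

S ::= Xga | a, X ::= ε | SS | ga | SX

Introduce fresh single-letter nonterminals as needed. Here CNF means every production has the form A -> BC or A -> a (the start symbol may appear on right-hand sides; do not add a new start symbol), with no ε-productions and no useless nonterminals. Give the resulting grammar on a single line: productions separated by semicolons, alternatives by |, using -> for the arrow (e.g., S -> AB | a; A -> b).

S -> a | AB | XC; A -> g; B -> a; C -> AB; D -> AB; X -> a | AB | SS | SX | XD

Nullable: {X}; after ε-elimination: S -> a | ga | Xga; X -> S | SS | SX | ga.
After unit-elimination: S -> a | ga | Xga; X -> a | SS | SX | ga | Xga.
TERM: introduce B -> a, A -> g and substitute in every rule of length ≥2.
BIN: S -> XAB becomes S -> XC, C -> AB; X -> XAB becomes X -> XD, D -> AB.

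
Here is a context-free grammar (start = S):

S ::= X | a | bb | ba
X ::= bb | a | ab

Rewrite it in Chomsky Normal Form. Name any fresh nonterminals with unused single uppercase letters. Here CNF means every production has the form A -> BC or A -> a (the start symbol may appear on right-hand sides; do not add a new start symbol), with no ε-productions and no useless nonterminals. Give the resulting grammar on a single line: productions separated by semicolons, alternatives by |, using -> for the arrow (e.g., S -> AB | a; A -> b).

No ε-productions.
After unit-elimination: S -> a | ab | ba | bb; X -> a | ab | bb.
TERM: introduce A -> a, B -> b and substitute in every rule of length ≥2.
Drop unreachable/unproductive: X.

S -> a | AB | BA | BB; A -> a; B -> b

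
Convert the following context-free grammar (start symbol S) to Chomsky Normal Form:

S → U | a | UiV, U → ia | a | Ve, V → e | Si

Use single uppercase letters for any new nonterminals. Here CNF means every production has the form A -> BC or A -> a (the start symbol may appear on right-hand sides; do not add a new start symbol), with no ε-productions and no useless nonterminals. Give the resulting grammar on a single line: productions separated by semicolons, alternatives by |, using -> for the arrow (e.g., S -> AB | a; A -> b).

No ε-productions.
After unit-elimination: S -> a | Ve | ia | UiV; U -> a | Ve | ia; V -> e | Si.
TERM: introduce C -> a, B -> e, A -> i and substitute in every rule of length ≥2.
BIN: S -> UAV becomes S -> UD, D -> AV.

S -> a | AC | UD | VB; A -> i; B -> e; C -> a; D -> AV; U -> a | AC | VB; V -> e | SA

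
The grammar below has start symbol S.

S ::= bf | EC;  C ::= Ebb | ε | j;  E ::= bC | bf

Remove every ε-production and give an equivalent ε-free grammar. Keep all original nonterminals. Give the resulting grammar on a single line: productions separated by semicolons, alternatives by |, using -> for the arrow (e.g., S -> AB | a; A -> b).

Nullable set: {C}.
S -> EC: C nullable, giving E | EC.
Drop C -> ε.
E -> bC: C nullable, giving b | bC.
Unchanged (no nullable symbols): S -> bf; C -> Ebb; C -> j; E -> bf.

S -> E | EC | bf; C -> j | Ebb; E -> b | bC | bf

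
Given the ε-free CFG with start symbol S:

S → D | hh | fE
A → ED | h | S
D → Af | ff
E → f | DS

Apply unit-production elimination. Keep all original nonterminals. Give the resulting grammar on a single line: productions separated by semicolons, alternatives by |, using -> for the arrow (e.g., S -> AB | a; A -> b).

Unit productions: A->S, S->D.
Unit pairs (A ⇒* B via units): (A,D), (A,S), (S,D).
S: inherits non-unit rules of {D, S} → Af | fE | ff | hh.
A: inherits non-unit rules of {A, D, S} → Af | ED | fE | ff | h | hh.
D: inherits non-unit rules of {D} → Af | ff.
E: inherits non-unit rules of {E} → DS | f.

S -> Af | fE | ff | hh; A -> h | Af | ED | fE | ff | hh; D -> Af | ff; E -> f | DS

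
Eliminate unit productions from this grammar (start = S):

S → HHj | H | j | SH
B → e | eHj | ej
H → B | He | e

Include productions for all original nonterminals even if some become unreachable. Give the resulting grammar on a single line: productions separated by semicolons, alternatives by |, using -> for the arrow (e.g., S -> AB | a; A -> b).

Unit productions: H->B, S->H.
Unit pairs (A ⇒* B via units): (H,B), (S,B), (S,H).
S: inherits non-unit rules of {B, H, S} → HHj | He | SH | e | eHj | ej | j.
B: inherits non-unit rules of {B} → e | eHj | ej.
H: inherits non-unit rules of {B, H} → He | e | eHj | ej.

S -> e | j | He | SH | ej | HHj | eHj; B -> e | ej | eHj; H -> e | He | ej | eHj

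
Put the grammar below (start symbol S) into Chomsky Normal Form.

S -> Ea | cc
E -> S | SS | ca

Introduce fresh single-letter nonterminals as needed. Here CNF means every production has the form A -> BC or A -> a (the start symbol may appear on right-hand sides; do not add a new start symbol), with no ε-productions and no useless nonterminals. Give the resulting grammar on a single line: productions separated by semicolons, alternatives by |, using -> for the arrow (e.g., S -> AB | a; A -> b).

S -> BB | EA; A -> a; B -> c; E -> BA | BB | EA | SS

No ε-productions.
After unit-elimination: S -> Ea | cc; E -> Ea | SS | ca | cc.
TERM: introduce A -> a, B -> c and substitute in every rule of length ≥2.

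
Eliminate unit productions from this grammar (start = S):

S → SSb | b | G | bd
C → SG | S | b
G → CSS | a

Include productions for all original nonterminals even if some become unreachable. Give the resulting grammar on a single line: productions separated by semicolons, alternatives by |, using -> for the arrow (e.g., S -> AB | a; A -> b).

S -> a | b | bd | CSS | SSb; C -> a | b | SG | bd | CSS | SSb; G -> a | CSS

Unit productions: C->S, S->G.
Unit pairs (A ⇒* B via units): (C,G), (C,S), (S,G).
S: inherits non-unit rules of {G, S} → CSS | SSb | a | b | bd.
C: inherits non-unit rules of {C, G, S} → CSS | SG | SSb | a | b | bd.
G: inherits non-unit rules of {G} → CSS | a.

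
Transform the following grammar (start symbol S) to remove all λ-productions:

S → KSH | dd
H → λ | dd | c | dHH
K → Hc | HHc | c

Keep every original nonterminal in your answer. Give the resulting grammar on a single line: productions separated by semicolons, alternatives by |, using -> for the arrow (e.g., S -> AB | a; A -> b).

S -> KS | dd | KSH; H -> c | d | dH | dd | dHH; K -> c | Hc | HHc

Nullable set: {H}.
S -> KSH: H nullable, giving KS | KSH.
Drop H -> λ.
H -> dHH: H, H nullable, giving d | dH | dHH.
K -> HHc: H, H nullable, giving HHc | Hc | c.
K -> Hc: H nullable, giving Hc | c.
Unchanged (no nullable symbols): S -> dd; H -> c; H -> dd; K -> c.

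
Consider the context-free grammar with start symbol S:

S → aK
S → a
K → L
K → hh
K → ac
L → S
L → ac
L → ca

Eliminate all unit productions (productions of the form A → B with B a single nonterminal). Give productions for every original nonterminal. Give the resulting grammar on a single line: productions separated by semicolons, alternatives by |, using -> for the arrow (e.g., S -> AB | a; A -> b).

S -> a | aK; K -> a | aK | ac | ca | hh; L -> a | aK | ac | ca

Unit productions: K->L, L->S.
Unit pairs (A ⇒* B via units): (K,L), (K,S), (L,S).
S: inherits non-unit rules of {S} → a | aK.
K: inherits non-unit rules of {K, L, S} → a | aK | ac | ca | hh.
L: inherits non-unit rules of {L, S} → a | aK | ac | ca.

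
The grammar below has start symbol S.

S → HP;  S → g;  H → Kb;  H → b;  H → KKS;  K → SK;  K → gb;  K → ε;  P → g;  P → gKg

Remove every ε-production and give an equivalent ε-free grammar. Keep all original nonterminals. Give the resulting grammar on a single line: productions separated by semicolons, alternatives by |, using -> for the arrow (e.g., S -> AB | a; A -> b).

S -> g | HP; H -> S | b | KS | Kb | KKS; K -> S | SK | gb; P -> g | gg | gKg

Nullable set: {K}.
H -> KKS: K, K nullable, giving KKS | KS | S.
H -> Kb: K nullable, giving Kb | b.
Drop K -> ε.
K -> SK: K nullable, giving S | SK.
P -> gKg: K nullable, giving gKg | gg.
Unchanged (no nullable symbols): S -> HP; S -> g; H -> b; K -> gb; P -> g.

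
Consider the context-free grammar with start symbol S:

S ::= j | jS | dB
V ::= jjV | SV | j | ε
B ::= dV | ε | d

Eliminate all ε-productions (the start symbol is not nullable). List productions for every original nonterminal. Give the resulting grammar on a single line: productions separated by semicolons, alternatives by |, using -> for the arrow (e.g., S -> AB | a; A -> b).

S -> d | j | dB | jS; B -> d | dV; V -> S | j | SV | jj | jjV

Nullable set: {B, V}.
S -> dB: B nullable, giving d | dB.
Drop B -> ε.
B -> dV: V nullable, giving d | dV.
Drop V -> ε.
V -> SV: V nullable, giving S | SV.
V -> jjV: V nullable, giving jj | jjV.
Unchanged (no nullable symbols): S -> j; S -> jS; B -> d; V -> j.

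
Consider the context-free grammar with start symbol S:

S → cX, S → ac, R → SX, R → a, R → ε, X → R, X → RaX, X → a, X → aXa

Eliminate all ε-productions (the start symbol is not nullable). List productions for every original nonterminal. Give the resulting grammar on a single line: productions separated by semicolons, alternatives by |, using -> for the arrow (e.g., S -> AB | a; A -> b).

S -> c | ac | cX; R -> S | a | SX; X -> R | a | Ra | aX | aa | RaX | aXa

Nullable set: {R, X}.
S -> cX: X nullable, giving c | cX.
Drop R -> ε.
R -> SX: X nullable, giving S | SX.
X -> R: R nullable, giving R.
X -> RaX: R, X nullable, giving Ra | RaX | a | aX.
X -> aXa: X nullable, giving aXa | aa.
Unchanged (no nullable symbols): S -> ac; R -> a; X -> a.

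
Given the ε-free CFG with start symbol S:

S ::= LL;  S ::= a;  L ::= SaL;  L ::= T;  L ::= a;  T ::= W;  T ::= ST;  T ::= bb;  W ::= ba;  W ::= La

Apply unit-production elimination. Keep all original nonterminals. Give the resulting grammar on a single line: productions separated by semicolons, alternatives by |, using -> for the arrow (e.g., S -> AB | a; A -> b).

S -> a | LL; L -> a | La | ST | ba | bb | SaL; T -> La | ST | ba | bb; W -> La | ba

Unit productions: L->T, T->W.
Unit pairs (A ⇒* B via units): (L,T), (L,W), (T,W).
S: inherits non-unit rules of {S} → LL | a.
L: inherits non-unit rules of {L, T, W} → La | ST | SaL | a | ba | bb.
T: inherits non-unit rules of {T, W} → La | ST | ba | bb.
W: inherits non-unit rules of {W} → La | ba.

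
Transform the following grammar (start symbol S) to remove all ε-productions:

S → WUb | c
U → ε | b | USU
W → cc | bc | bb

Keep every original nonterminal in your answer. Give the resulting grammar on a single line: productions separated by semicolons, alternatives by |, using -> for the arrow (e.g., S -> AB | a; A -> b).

S -> c | Wb | WUb; U -> S | b | SU | US | USU; W -> bb | bc | cc

Nullable set: {U}.
S -> WUb: U nullable, giving WUb | Wb.
Drop U -> ε.
U -> USU: U, U nullable, giving S | SU | US | USU.
Unchanged (no nullable symbols): S -> c; U -> b; W -> bb; W -> bc; W -> cc.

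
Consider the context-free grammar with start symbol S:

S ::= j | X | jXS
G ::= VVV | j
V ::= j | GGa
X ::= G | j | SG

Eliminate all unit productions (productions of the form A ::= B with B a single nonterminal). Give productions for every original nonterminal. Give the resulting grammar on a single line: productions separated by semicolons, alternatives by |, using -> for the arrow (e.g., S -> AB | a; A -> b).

Unit productions: S->X, X->G.
Unit pairs (A ⇒* B via units): (S,G), (S,X), (X,G).
S: inherits non-unit rules of {G, S, X} → SG | VVV | j | jXS.
G: inherits non-unit rules of {G} → VVV | j.
V: inherits non-unit rules of {V} → GGa | j.
X: inherits non-unit rules of {G, X} → SG | VVV | j.

S -> j | SG | VVV | jXS; G -> j | VVV; V -> j | GGa; X -> j | SG | VVV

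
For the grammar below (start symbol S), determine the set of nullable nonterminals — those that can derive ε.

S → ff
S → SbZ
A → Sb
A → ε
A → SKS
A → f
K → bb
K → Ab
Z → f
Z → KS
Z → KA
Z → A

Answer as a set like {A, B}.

Directly nullable (have an ε-rule): {A}.
Z is nullable via Z -> A (every symbol on the right is already known nullable).
Not nullable: K, S — each has a terminal in every rule's right-hand side or depends on a non-nullable symbol.

{A, Z}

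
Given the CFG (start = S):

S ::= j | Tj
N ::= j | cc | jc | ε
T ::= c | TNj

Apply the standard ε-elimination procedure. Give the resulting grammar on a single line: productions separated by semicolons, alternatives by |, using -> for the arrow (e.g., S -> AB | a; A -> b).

Nullable set: {N}.
Drop N -> ε.
T -> TNj: N nullable, giving TNj | Tj.
Unchanged (no nullable symbols): S -> Tj; S -> j; N -> cc; N -> j; N -> jc; T -> c.

S -> j | Tj; N -> j | cc | jc; T -> c | Tj | TNj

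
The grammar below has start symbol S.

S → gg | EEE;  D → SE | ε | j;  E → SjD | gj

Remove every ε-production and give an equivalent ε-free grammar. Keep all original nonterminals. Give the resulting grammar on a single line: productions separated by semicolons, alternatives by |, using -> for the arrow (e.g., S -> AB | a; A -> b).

S -> gg | EEE; D -> j | SE; E -> Sj | gj | SjD

Nullable set: {D}.
Drop D -> ε.
E -> SjD: D nullable, giving Sj | SjD.
Unchanged (no nullable symbols): S -> EEE; S -> gg; D -> SE; D -> j; E -> gj.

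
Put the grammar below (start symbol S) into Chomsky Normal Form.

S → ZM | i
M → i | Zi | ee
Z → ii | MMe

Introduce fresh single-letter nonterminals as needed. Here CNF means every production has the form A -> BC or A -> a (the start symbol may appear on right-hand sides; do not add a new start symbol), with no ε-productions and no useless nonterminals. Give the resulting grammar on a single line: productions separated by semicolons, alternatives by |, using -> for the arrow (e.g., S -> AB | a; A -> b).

S -> i | ZM; A -> i; B -> e; C -> MB; M -> i | BB | ZA; Z -> AA | MC

No ε-productions.
No unit productions to eliminate.
TERM: introduce B -> e, A -> i and substitute in every rule of length ≥2.
BIN: Z -> MMB becomes Z -> MC, C -> MB.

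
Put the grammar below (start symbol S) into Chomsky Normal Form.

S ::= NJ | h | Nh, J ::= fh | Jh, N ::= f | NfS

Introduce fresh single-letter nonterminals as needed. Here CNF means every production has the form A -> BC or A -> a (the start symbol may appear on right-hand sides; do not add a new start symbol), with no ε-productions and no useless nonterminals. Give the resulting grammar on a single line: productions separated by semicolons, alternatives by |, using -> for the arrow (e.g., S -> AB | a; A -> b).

S -> h | NA | NJ; A -> h; B -> f; C -> BS; J -> BA | JA; N -> f | NC

No ε-productions.
No unit productions to eliminate.
TERM: introduce B -> f, A -> h and substitute in every rule of length ≥2.
BIN: N -> NBS becomes N -> NC, C -> BS.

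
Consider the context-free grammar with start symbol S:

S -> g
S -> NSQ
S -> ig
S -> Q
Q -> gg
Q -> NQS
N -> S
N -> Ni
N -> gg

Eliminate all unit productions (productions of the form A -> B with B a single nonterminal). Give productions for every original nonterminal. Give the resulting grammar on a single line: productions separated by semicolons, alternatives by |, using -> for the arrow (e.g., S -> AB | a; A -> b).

Unit productions: N->S, S->Q.
Unit pairs (A ⇒* B via units): (N,Q), (N,S), (S,Q).
S: inherits non-unit rules of {Q, S} → NQS | NSQ | g | gg | ig.
N: inherits non-unit rules of {N, Q, S} → NQS | NSQ | Ni | g | gg | ig.
Q: inherits non-unit rules of {Q} → NQS | gg.

S -> g | gg | ig | NQS | NSQ; N -> g | Ni | gg | ig | NQS | NSQ; Q -> gg | NQS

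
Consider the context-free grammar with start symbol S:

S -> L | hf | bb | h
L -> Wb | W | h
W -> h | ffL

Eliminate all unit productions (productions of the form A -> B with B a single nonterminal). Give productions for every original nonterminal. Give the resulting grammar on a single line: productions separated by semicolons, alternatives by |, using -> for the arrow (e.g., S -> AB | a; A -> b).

Unit productions: L->W, S->L.
Unit pairs (A ⇒* B via units): (L,W), (S,L), (S,W).
S: inherits non-unit rules of {L, S, W} → Wb | bb | ffL | h | hf.
L: inherits non-unit rules of {L, W} → Wb | ffL | h.
W: inherits non-unit rules of {W} → ffL | h.

S -> h | Wb | bb | hf | ffL; L -> h | Wb | ffL; W -> h | ffL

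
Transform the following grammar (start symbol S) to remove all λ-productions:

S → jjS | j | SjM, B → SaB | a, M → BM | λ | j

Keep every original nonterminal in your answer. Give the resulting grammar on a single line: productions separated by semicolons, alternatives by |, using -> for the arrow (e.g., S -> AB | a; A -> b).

Nullable set: {M}.
S -> SjM: M nullable, giving Sj | SjM.
Drop M -> λ.
M -> BM: M nullable, giving B | BM.
Unchanged (no nullable symbols): S -> j; S -> jjS; B -> SaB; B -> a; M -> j.

S -> j | Sj | SjM | jjS; B -> a | SaB; M -> B | j | BM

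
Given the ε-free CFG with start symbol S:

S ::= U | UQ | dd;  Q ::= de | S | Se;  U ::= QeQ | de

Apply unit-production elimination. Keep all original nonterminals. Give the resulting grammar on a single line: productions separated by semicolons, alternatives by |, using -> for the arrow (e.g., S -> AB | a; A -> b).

S -> UQ | dd | de | QeQ; Q -> Se | UQ | dd | de | QeQ; U -> de | QeQ

Unit productions: Q->S, S->U.
Unit pairs (A ⇒* B via units): (Q,S), (Q,U), (S,U).
S: inherits non-unit rules of {S, U} → QeQ | UQ | dd | de.
Q: inherits non-unit rules of {Q, S, U} → QeQ | Se | UQ | dd | de.
U: inherits non-unit rules of {U} → QeQ | de.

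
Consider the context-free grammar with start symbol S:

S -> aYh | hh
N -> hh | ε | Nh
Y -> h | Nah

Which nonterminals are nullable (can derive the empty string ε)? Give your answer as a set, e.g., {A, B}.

Directly nullable (have an ε-rule): {N}.
Not nullable: S, Y — each has a terminal in every rule's right-hand side or depends on a non-nullable symbol.

{N}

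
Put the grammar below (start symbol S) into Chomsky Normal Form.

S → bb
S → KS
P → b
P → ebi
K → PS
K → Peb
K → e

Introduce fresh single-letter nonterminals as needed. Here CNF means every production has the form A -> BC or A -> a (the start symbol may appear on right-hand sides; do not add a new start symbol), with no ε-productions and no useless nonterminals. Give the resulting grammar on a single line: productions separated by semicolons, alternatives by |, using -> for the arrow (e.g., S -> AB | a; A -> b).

No ε-productions.
No unit productions to eliminate.
TERM: introduce B -> b, A -> e, C -> i and substitute in every rule of length ≥2.
BIN: K -> PAB becomes K -> PD, D -> AB; P -> ABC becomes P -> AE, E -> BC.

S -> BB | KS; A -> e; B -> b; C -> i; D -> AB; E -> BC; K -> e | PD | PS; P -> b | AE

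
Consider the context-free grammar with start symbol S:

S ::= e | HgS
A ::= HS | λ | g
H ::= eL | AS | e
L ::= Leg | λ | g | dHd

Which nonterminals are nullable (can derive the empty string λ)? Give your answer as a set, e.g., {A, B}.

{A, L}

Directly nullable (have an ε-rule): {A, L}.
Not nullable: H, S — each has a terminal in every rule's right-hand side or depends on a non-nullable symbol.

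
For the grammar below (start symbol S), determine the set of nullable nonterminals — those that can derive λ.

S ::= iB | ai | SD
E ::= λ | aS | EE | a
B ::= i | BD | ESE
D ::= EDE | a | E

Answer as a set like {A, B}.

Directly nullable (have an ε-rule): {E}.
D is nullable via D -> E (every symbol on the right is already known nullable).
Not nullable: B, S — each has a terminal in every rule's right-hand side or depends on a non-nullable symbol.

{D, E}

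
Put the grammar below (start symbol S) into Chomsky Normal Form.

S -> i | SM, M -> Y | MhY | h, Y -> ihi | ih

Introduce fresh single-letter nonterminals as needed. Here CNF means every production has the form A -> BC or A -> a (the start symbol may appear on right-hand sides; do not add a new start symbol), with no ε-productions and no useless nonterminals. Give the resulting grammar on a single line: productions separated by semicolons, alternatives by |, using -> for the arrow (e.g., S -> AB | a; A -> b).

No ε-productions.
After unit-elimination: S -> i | SM; M -> h | ih | MhY | ihi; Y -> ih | ihi.
TERM: introduce A -> h, B -> i and substitute in every rule of length ≥2.
BIN: M -> BAB becomes M -> BC, C -> AB; M -> MAY becomes M -> MD, D -> AY; Y -> BAB becomes Y -> BE, E -> AB.

S -> i | SM; A -> h; B -> i; C -> AB; D -> AY; E -> AB; M -> h | BA | BC | MD; Y -> BA | BE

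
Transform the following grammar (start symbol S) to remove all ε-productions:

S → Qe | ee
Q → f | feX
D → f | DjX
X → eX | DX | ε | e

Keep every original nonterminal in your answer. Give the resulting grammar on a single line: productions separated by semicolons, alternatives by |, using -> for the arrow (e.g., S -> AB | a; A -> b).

Nullable set: {X}.
D -> DjX: X nullable, giving Dj | DjX.
Q -> feX: X nullable, giving fe | feX.
Drop X -> ε.
X -> DX: X nullable, giving D | DX.
X -> eX: X nullable, giving e | eX.
Unchanged (no nullable symbols): S -> Qe; S -> ee; D -> f; Q -> f; X -> e.

S -> Qe | ee; D -> f | Dj | DjX; Q -> f | fe | feX; X -> D | e | DX | eX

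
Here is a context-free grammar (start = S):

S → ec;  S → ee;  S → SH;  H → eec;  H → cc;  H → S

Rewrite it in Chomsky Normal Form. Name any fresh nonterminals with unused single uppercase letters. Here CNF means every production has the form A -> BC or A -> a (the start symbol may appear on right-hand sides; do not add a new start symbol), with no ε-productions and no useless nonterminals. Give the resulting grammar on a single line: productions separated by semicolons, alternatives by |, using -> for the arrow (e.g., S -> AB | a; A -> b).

S -> BA | BB | SH; A -> c; B -> e; C -> BA; H -> AA | BA | BB | BC | SH

No ε-productions.
After unit-elimination: S -> SH | ec | ee; H -> SH | cc | ec | ee | eec.
TERM: introduce A -> c, B -> e and substitute in every rule of length ≥2.
BIN: H -> BBA becomes H -> BC, C -> BA.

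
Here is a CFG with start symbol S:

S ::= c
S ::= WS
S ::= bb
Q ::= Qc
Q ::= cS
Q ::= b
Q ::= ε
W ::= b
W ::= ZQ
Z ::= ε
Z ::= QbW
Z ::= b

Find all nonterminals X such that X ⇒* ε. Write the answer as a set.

{Q, W, Z}

Directly nullable (have an ε-rule): {Q, Z}.
W is nullable via W -> ZQ (every symbol on the right is already known nullable).
Not nullable: S — each has a terminal in every rule's right-hand side or depends on a non-nullable symbol.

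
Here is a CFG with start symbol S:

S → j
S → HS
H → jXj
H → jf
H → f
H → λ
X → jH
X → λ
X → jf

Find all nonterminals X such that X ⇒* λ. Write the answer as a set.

Directly nullable (have an ε-rule): {H, X}.
Not nullable: S — each has a terminal in every rule's right-hand side or depends on a non-nullable symbol.

{H, X}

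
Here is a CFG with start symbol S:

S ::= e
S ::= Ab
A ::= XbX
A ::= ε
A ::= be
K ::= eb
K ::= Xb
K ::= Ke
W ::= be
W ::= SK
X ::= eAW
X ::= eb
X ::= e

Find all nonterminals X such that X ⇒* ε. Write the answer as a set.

{A}

Directly nullable (have an ε-rule): {A}.
Not nullable: K, S, W, X — each has a terminal in every rule's right-hand side or depends on a non-nullable symbol.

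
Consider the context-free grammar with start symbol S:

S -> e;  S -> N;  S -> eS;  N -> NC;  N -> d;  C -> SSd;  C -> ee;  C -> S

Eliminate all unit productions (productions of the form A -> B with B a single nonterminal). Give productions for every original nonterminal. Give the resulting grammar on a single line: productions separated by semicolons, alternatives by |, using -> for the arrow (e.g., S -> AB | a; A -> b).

S -> d | e | NC | eS; C -> d | e | NC | eS | ee | SSd; N -> d | NC

Unit productions: C->S, S->N.
Unit pairs (A ⇒* B via units): (C,N), (C,S), (S,N).
S: inherits non-unit rules of {N, S} → NC | d | e | eS.
C: inherits non-unit rules of {C, N, S} → NC | SSd | d | e | eS | ee.
N: inherits non-unit rules of {N} → NC | d.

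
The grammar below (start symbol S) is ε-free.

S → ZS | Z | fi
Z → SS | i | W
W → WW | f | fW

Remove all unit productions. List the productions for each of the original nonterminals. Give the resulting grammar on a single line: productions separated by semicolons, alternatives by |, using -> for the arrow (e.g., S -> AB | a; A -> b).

S -> f | i | SS | WW | ZS | fW | fi; W -> f | WW | fW; Z -> f | i | SS | WW | fW

Unit productions: S->Z, Z->W.
Unit pairs (A ⇒* B via units): (S,W), (S,Z), (Z,W).
S: inherits non-unit rules of {S, W, Z} → SS | WW | ZS | f | fW | fi | i.
W: inherits non-unit rules of {W} → WW | f | fW.
Z: inherits non-unit rules of {W, Z} → SS | WW | f | fW | i.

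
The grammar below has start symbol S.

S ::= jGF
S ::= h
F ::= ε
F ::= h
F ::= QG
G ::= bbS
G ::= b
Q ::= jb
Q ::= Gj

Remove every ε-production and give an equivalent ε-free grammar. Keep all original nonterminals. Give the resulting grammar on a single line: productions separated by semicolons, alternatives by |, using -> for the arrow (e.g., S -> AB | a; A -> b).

Nullable set: {F}.
S -> jGF: F nullable, giving jG | jGF.
Drop F -> ε.
Unchanged (no nullable symbols): S -> h; F -> QG; F -> h; G -> b; G -> bbS; Q -> Gj; Q -> jb.

S -> h | jG | jGF; F -> h | QG; G -> b | bbS; Q -> Gj | jb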